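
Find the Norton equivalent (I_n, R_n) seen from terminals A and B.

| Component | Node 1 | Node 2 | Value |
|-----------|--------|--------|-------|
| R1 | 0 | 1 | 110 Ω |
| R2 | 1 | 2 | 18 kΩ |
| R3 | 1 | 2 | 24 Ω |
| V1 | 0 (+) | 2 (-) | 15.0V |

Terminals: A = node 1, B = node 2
Find the Thévenin equivalent first; then I_n = V_th/R_th and R_n = R_th.
Step 1 — V_th is the open-circuit voltage V_A - V_B (nothing connected across the terminals).
Nodal analysis, taking node 2 as the 0 V reference.
Source V1 fixes V_0 = 15 V.
KCL at each unknown node (sum of currents leaving = 0; resistances in Ω):
  Node 1: (V_1 - 15)/110 + (V_1 - 0)/18000 + (V_1 - 0)/24 = 0
Collecting terms: 0.05081 × V_1 = 0.1364  =>  V_1 = 2.684 V
V_th = V_1 - V_2 = 2.684 - 0 = 2.684 V
Step 2 — R_th: zero the source — replace V1 by a short circuit (node 2 merges into node 0) — and find the resistance seen between A (node 1) and B (node 0).
Reduce the network between node 1 (A) and node 0 (B) by series/parallel combination:
  Rp1 = R1 ‖ R2 ‖ R3 (parallel, all between nodes 0 and 1) = 1/(1/110 + 1/18000 + 1/24) = 19.68 Ω
R_th = 19.68 Ω
I_n = V_th/R_th = 2.684/19.68 = 0.1364 A, and R_n = R_th = 19.68 Ω

Final answer: I_n = 0.1364 A, R_n = 19.68 Ω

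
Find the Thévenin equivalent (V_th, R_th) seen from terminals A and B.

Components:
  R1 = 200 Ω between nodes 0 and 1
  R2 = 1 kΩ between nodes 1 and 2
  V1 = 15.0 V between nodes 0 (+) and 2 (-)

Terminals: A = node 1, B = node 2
Step 1 — V_th is the open-circuit voltage V_A - V_B (nothing connected across the terminals).
Nodal analysis, taking node 2 as the 0 V reference.
Source V1 fixes V_0 = 15 V.
KCL at each unknown node (sum of currents leaving = 0; resistances in Ω):
  Node 1: (V_1 - 15)/200 + (V_1 - 0)/1000 = 0
Collecting terms: 0.006 × V_1 = 0.075  =>  V_1 = 12.5 V
V_th = V_1 - V_2 = 12.5 - 0 = 12.5 V
Step 2 — R_th: zero the source — replace V1 by a short circuit (node 2 merges into node 0) — and find the resistance seen between A (node 1) and B (node 0).
Reduce the network between node 1 (A) and node 0 (B) by series/parallel combination:
  Rp1 = R1 ‖ R2 (parallel, both between nodes 0 and 1) = 1/(1/200 + 1/1000) = 166.7 Ω
R_th = 166.7 Ω

Final answer: V_th = 12.5 V, R_th = 166.7 Ω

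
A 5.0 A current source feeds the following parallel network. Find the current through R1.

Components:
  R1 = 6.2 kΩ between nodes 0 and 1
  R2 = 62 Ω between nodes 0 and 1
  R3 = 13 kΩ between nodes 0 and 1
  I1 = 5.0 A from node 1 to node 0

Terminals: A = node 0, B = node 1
All resistors sit directly between nodes 0 and 1, so they are in parallel and share one voltage V; the full source current 5 A splits among them.
1/R_par = 1/6200 + 1/62 + 1/13000 = 0.01637 S  =>  R_par = 61.1 Ω
V = I × R_par = 5 × 61.1 = 305.5 V
I_R1 = V/R1 = 305.5/6200 = 0.04927 A

Final answer: 0.04927 A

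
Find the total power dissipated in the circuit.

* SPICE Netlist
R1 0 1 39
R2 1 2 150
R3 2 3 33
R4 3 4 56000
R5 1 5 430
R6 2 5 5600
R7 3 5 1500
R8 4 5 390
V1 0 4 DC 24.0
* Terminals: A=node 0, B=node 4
Nodal analysis, taking node 4 as the 0 V reference.
Source V1 fixes V_0 = 24 V.
KCL at each unknown node (sum of currents leaving = 0; resistances in Ω):
  Node 1: (V_1 - 24)/39 + (V_1 - V_2)/150 + (V_1 - V_5)/430 = 0
  Node 2: (V_2 - V_1)/150 + (V_2 - V_3)/33 + (V_2 - V_5)/5600 = 0
  Node 3: (V_3 - V_2)/33 + (V_3 - 0)/56000 + (V_3 - V_5)/1500 = 0
  Node 5: (V_5 - V_1)/430 + (V_5 - V_2)/5600 + (V_5 - V_3)/1500 + (V_5 - 0)/390 = 0
Collecting terms (coefficients in siemens):
  0.03463·V_1 - 0.006667·V_2 - 0.002326·V_5 = 0.6154
  0.03715·V_2 - 0.006667·V_1 - 0.0303·V_3 - 0.0001786·V_5 = 0
  0.03099·V_3 - 0.0303·V_2 - 0.0006667·V_5 = 0
  0.005735·V_5 - 0.002326·V_1 - 0.0001786·V_2 - 0.0006667·V_3 = 0
Solving these 4 simultaneous equations (Gaussian elimination) gives:
  V_1 = 22.75 V, V_2 = 21.55 V, V_3 = 21.34 V, V_5 = 12.38 V
Power in each resistor, P = (ΔV)²/R:
  P_R1 = (24 - 22.75)²/39 = 0.04022 W
  P_R2 = (22.75 - 21.55)²/150 = 0.009586 W
  P_R3 = (21.55 - 21.34)²/33 = 0.001333 W
  P_R4 = (21.34 - 0)²/56000 = 0.008131 W
  P_R5 = (22.75 - 12.38)²/430 = 0.2502 W
  P_R6 = (21.55 - 12.38)²/5600 = 0.01502 W
  P_R7 = (21.34 - 12.38)²/1500 = 0.05355 W
  P_R8 = (0 - 12.38)²/390 = 0.3927 W
P_total = P_R1 + P_R2 + P_R3 + P_R4 + P_R5 + P_R6 + P_R7 + P_R8 = 0.7707 W

Final answer: 0.7707 W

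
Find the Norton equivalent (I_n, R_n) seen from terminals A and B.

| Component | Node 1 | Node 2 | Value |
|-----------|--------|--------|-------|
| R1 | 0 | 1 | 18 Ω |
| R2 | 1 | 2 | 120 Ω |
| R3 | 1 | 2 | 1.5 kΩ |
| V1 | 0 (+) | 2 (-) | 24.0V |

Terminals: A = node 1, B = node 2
Find the Thévenin equivalent first; then I_n = V_th/R_th and R_n = R_th.
Step 1 — V_th is the open-circuit voltage V_A - V_B (nothing connected across the terminals).
Nodal analysis, taking node 2 as the 0 V reference.
Source V1 fixes V_0 = 24 V.
KCL at each unknown node (sum of currents leaving = 0; resistances in Ω):
  Node 1: (V_1 - 24)/18 + (V_1 - 0)/120 + (V_1 - 0)/1500 = 0
Collecting terms: 0.06456 × V_1 = 1.333  =>  V_1 = 20.65 V
V_th = V_1 - V_2 = 20.65 - 0 = 20.65 V
Step 2 — R_th: zero the source — replace V1 by a short circuit (node 2 merges into node 0) — and find the resistance seen between A (node 1) and B (node 0).
Reduce the network between node 1 (A) and node 0 (B) by series/parallel combination:
  Rp1 = R1 ‖ R2 ‖ R3 (parallel, all between nodes 0 and 1) = 1/(1/18 + 1/120 + 1/1500) = 15.49 Ω
R_th = 15.49 Ω
I_n = V_th/R_th = 20.65/15.49 = 1.333 A, and R_n = R_th = 15.49 Ω

Final answer: I_n = 1.333 A, R_n = 15.49 Ω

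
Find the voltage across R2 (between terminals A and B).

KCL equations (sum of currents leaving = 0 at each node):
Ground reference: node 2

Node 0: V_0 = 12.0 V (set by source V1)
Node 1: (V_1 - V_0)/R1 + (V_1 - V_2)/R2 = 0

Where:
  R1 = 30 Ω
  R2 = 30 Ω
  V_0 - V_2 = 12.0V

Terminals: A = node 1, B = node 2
R1 and R2 are in series across V1 (node 0 → node 1 → node 2), and the output A–B is taken across R2, so this is a voltage divider.
Series current: I = V1/(R1 + R2) = 12/(30 + 30) = 12/60 = 0.2 A
V_R2 = I × R2 = V1 × R2/(R1 + R2) = 12 × 30/60 = 6 V

Final answer: 6 V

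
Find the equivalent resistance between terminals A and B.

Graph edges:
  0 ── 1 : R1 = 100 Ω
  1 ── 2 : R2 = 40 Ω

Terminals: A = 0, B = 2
Reduce the network between node 0 (A) and node 2 (B) by series/parallel combination:
  Rs1 = R1 + R2 (series, joined only at node 1) = 100 + 40 = 140 Ω
R_eq = 140 Ω

Final answer: 140 Ω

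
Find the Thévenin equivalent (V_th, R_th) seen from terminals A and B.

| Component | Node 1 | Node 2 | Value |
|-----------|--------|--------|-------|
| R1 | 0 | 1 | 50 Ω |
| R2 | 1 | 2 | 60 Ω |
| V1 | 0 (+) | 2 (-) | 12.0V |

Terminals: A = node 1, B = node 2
Step 1 — V_th is the open-circuit voltage V_A - V_B (nothing connected across the terminals).
Nodal analysis, taking node 2 as the 0 V reference.
Source V1 fixes V_0 = 12 V.
KCL at each unknown node (sum of currents leaving = 0; resistances in Ω):
  Node 1: (V_1 - 12)/50 + (V_1 - 0)/60 = 0
Collecting terms: 0.03667 × V_1 = 0.24  =>  V_1 = 6.545 V
V_th = V_1 - V_2 = 6.545 - 0 = 6.545 V
Step 2 — R_th: zero the source — replace V1 by a short circuit (node 2 merges into node 0) — and find the resistance seen between A (node 1) and B (node 0).
Reduce the network between node 1 (A) and node 0 (B) by series/parallel combination:
  Rp1 = R1 ‖ R2 (parallel, both between nodes 0 and 1) = 1/(1/50 + 1/60) = 27.27 Ω
R_th = 27.27 Ω

Final answer: V_th = 6.545 V, R_th = 27.27 Ω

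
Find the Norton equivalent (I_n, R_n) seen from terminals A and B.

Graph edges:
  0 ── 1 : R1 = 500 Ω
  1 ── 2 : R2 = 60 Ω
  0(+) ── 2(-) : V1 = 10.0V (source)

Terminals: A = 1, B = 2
Find the Thévenin equivalent first; then I_n = V_th/R_th and R_n = R_th.
Step 1 — V_th is the open-circuit voltage V_A - V_B (nothing connected across the terminals).
Nodal analysis, taking node 2 as the 0 V reference.
Source V1 fixes V_0 = 10 V.
KCL at each unknown node (sum of currents leaving = 0; resistances in Ω):
  Node 1: (V_1 - 10)/500 + (V_1 - 0)/60 = 0
Collecting terms: 0.01867 × V_1 = 0.02  =>  V_1 = 1.071 V
V_th = V_1 - V_2 = 1.071 - 0 = 1.071 V
Step 2 — R_th: zero the source — replace V1 by a short circuit (node 2 merges into node 0) — and find the resistance seen between A (node 1) and B (node 0).
Reduce the network between node 1 (A) and node 0 (B) by series/parallel combination:
  Rp1 = R1 ‖ R2 (parallel, both between nodes 0 and 1) = 1/(1/500 + 1/60) = 53.57 Ω
R_th = 53.57 Ω
I_n = V_th/R_th = 1.071/53.57 = 0.02 A, and R_n = R_th = 53.57 Ω

Final answer: I_n = 0.02 A, R_n = 53.57 Ω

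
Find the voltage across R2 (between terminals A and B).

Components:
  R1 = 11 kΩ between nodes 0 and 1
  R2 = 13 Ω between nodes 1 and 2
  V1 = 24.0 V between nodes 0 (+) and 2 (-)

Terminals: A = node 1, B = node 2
R1 and R2 are in series across V1 (node 0 → node 1 → node 2), and the output A–B is taken across R2, so this is a voltage divider.
Series current: I = V1/(R1 + R2) = 24/(11000 + 13) = 24/11010 = 0.002179 A
V_R2 = I × R2 = V1 × R2/(R1 + R2) = 24 × 13/11010 = 0.02833 V

Final answer: 0.02833 V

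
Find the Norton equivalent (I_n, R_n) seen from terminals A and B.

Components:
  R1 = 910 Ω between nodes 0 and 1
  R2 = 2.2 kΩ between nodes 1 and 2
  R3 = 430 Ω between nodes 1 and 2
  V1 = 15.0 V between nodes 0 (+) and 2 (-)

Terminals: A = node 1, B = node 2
Find the Thévenin equivalent first; then I_n = V_th/R_th and R_n = R_th.
Step 1 — V_th is the open-circuit voltage V_A - V_B (nothing connected across the terminals).
Nodal analysis, taking node 2 as the 0 V reference.
Source V1 fixes V_0 = 15 V.
KCL at each unknown node (sum of currents leaving = 0; resistances in Ω):
  Node 1: (V_1 - 15)/910 + (V_1 - 0)/2200 + (V_1 - 0)/430 = 0
Collecting terms: 0.003879 × V_1 = 0.01648  =>  V_1 = 4.249 V
V_th = V_1 - V_2 = 4.249 - 0 = 4.249 V
Step 2 — R_th: zero the source — replace V1 by a short circuit (node 2 merges into node 0) — and find the resistance seen between A (node 1) and B (node 0).
Reduce the network between node 1 (A) and node 0 (B) by series/parallel combination:
  Rp1 = R1 ‖ R2 ‖ R3 (parallel, all between nodes 0 and 1) = 1/(1/910 + 1/2200 + 1/430) = 257.8 Ω
R_th = 257.8 Ω
I_n = V_th/R_th = 4.249/257.8 = 0.01648 A, and R_n = R_th = 257.8 Ω

Final answer: I_n = 0.01648 A, R_n = 257.8 Ω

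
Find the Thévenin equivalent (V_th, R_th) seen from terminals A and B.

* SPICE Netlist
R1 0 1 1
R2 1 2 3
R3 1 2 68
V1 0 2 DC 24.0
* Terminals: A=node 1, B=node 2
Step 1 — V_th is the open-circuit voltage V_A - V_B (nothing connected across the terminals).
Nodal analysis, taking node 2 as the 0 V reference.
Source V1 fixes V_0 = 24 V.
KCL at each unknown node (sum of currents leaving = 0; resistances in Ω):
  Node 1: (V_1 - 24)/1 + (V_1 - 0)/3 + (V_1 - 0)/68 = 0
Collecting terms: 1.348 × V_1 = 24  =>  V_1 = 17.8 V
V_th = V_1 - V_2 = 17.8 - 0 = 17.8 V
Step 2 — R_th: zero the source — replace V1 by a short circuit (node 2 merges into node 0) — and find the resistance seen between A (node 1) and B (node 0).
Reduce the network between node 1 (A) and node 0 (B) by series/parallel combination:
  Rp1 = R1 ‖ R2 ‖ R3 (parallel, all between nodes 0 and 1) = 1/(1/1 + 1/3 + 1/68) = 0.7418 Ω
R_th = 0.7418 Ω

Final answer: V_th = 17.8 V, R_th = 0.7418 Ω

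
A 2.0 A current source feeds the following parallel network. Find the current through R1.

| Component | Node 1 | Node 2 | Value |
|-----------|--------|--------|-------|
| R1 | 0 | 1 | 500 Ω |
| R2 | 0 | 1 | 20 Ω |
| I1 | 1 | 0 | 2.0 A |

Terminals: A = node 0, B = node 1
All resistors sit directly between nodes 0 and 1, so they are in parallel and share one voltage V; the full source current 2 A splits among them.
1/R_par = 1/500 + 1/20 = 0.052 S  =>  R_par = 19.23 Ω
V = I × R_par = 2 × 19.23 = 38.46 V
I_R1 = V/R1 = 38.46/500 = 0.07692 A

Final answer: 0.07692 A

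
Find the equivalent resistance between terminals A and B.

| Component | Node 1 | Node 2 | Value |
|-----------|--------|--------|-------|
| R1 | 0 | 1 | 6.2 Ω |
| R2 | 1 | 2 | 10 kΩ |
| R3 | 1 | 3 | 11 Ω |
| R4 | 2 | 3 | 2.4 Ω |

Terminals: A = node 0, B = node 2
Reduce the network between node 0 (A) and node 2 (B) by series/parallel combination:
  Rs1 = R3 + R4 (series, joined only at node 3) = 11 + 2.4 = 13.4 Ω
  Rp1 = R2 ‖ Rs1 (parallel, both between nodes 1 and 2) = 1/(1/10000 + 1/13.4) = 13.38 Ω
  Rs2 = R1 + Rp1 (series, joined only at node 1) = 6.2 + 13.38 = 19.58 Ω
R_eq = 19.58 Ω

Final answer: 19.58 Ω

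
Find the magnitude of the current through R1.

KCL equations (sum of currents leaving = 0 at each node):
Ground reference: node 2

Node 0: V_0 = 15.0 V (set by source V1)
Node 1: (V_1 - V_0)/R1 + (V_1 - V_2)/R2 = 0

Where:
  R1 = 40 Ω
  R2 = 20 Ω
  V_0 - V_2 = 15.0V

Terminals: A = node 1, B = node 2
Nodal analysis, taking node 2 as the 0 V reference.
Source V1 fixes V_0 = 15 V.
KCL at each unknown node (sum of currents leaving = 0; resistances in Ω):
  Node 1: (V_1 - 15)/40 + (V_1 - 0)/20 = 0
Collecting terms: 0.075 × V_1 = 0.375  =>  V_1 = 5 V
I_R1 = (V_0 - V_1)/R1 = (15 - 5)/40 = 0.25 A
|I_R1| = 0.25 A

Final answer: |I_R1| = 0.25 A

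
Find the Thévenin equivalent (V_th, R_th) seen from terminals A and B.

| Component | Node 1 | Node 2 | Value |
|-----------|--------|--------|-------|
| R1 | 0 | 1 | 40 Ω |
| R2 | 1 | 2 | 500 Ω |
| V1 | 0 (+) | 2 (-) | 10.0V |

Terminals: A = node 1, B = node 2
Step 1 — V_th is the open-circuit voltage V_A - V_B (nothing connected across the terminals).
Nodal analysis, taking node 2 as the 0 V reference.
Source V1 fixes V_0 = 10 V.
KCL at each unknown node (sum of currents leaving = 0; resistances in Ω):
  Node 1: (V_1 - 10)/40 + (V_1 - 0)/500 = 0
Collecting terms: 0.027 × V_1 = 0.25  =>  V_1 = 9.259 V
V_th = V_1 - V_2 = 9.259 - 0 = 9.259 V
Step 2 — R_th: zero the source — replace V1 by a short circuit (node 2 merges into node 0) — and find the resistance seen between A (node 1) and B (node 0).
Reduce the network between node 1 (A) and node 0 (B) by series/parallel combination:
  Rp1 = R1 ‖ R2 (parallel, both between nodes 0 and 1) = 1/(1/40 + 1/500) = 37.04 Ω
R_th = 37.04 Ω

Final answer: V_th = 9.259 V, R_th = 37.04 Ω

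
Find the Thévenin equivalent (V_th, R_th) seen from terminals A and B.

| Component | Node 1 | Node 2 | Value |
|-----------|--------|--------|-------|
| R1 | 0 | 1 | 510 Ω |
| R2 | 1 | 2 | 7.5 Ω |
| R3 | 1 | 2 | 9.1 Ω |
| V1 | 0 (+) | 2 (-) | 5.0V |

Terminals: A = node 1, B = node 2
Step 1 — V_th is the open-circuit voltage V_A - V_B (nothing connected across the terminals).
Nodal analysis, taking node 2 as the 0 V reference.
Source V1 fixes V_0 = 5 V.
KCL at each unknown node (sum of currents leaving = 0; resistances in Ω):
  Node 1: (V_1 - 5)/510 + (V_1 - 0)/7.5 + (V_1 - 0)/9.1 = 0
Collecting terms: 0.2452 × V_1 = 0.009804  =>  V_1 = 0.03999 V
V_th = V_1 - V_2 = 0.03999 - 0 = 0.03999 V
Step 2 — R_th: zero the source — replace V1 by a short circuit (node 2 merges into node 0) — and find the resistance seen between A (node 1) and B (node 0).
Reduce the network between node 1 (A) and node 0 (B) by series/parallel combination:
  Rp1 = R1 ‖ R2 ‖ R3 (parallel, all between nodes 0 and 1) = 1/(1/510 + 1/7.5 + 1/9.1) = 4.079 Ω
R_th = 4.079 Ω

Final answer: V_th = 0.03999 V, R_th = 4.079 Ω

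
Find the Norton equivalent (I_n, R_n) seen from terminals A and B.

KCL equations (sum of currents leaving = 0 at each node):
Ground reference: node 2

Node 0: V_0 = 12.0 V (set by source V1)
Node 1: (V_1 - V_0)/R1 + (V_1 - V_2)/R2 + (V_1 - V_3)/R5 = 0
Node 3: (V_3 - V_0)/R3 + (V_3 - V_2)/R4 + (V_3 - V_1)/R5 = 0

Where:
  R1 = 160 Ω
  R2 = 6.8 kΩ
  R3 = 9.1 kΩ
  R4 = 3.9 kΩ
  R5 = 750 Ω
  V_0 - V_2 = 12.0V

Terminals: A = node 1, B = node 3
Find the Thévenin equivalent first; then I_n = V_th/R_th and R_n = R_th.
Step 1 — V_th is the open-circuit voltage V_A - V_B (nothing connected across the terminals).
Nodal analysis, taking node 2 as the 0 V reference.
Source V1 fixes V_0 = 12 V.
KCL at each unknown node (sum of currents leaving = 0; resistances in Ω):
  Node 1: (V_1 - 12)/160 + (V_1 - 0)/6800 + (V_1 - V_3)/750 = 0
  Node 3: (V_3 - 12)/9100 + (V_3 - 0)/3900 + (V_3 - V_1)/750 = 0
Collecting terms (coefficients in siemens):
  0.00773·V_1 - 0.001333·V_3 = 0.075
  0.0017·V_3 - 0.001333·V_1 = 0.001319
Determinant D = (0.00773)(0.0017) - (-0.001333)(-0.001333) = 0.00001136
V_1 = [(0.075)(0.0017) - (-0.001333)(0.001319)]/D = 11.37 V
V_3 = [(0.00773)(0.001319) - (0.075)(-0.001333)]/D = 9.699 V
V_th = V_1 - V_3 = 11.37 - 9.699 = 1.676 V
Step 2 — R_th: zero the source — replace V1 by a short circuit (node 2 merges into node 0) — and find the resistance seen between A (node 1) and B (node 3).
Reduce the network between node 1 (A) and node 3 (B) by series/parallel combination:
  Rp1 = R1 ‖ R2 (parallel, both between nodes 0 and 1) = 1/(1/160 + 1/6800) = 156.3 Ω
  Rp2 = R3 ‖ R4 (parallel, both between nodes 0 and 3) = 1/(1/9100 + 1/3900) = 2730 Ω
  Rs1 = Rp1 + Rp2 (series, joined only at node 0) = 156.3 + 2730 = 2886 Ω
  Rp3 = R5 ‖ Rs1 (parallel, both between nodes 1 and 3) = 1/(1/750 + 1/2886) = 595.3 Ω
R_th = 595.3 Ω
I_n = V_th/R_th = 1.676/595.3 = 0.002815 A, and R_n = R_th = 595.3 Ω

Final answer: I_n = 0.002815 A, R_n = 595.3 Ω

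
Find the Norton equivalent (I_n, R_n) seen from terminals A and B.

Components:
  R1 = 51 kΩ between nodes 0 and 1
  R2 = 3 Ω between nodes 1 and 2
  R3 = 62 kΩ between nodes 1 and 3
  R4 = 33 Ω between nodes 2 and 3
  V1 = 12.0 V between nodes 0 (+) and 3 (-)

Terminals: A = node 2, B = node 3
Find the Thévenin equivalent first; then I_n = V_th/R_th and R_n = R_th.
Step 1 — V_th is the open-circuit voltage V_A - V_B (nothing connected across the terminals).
Nodal analysis, taking node 3 as the 0 V reference.
Source V1 fixes V_0 = 12 V.
KCL at each unknown node (sum of currents leaving = 0; resistances in Ω):
  Node 1: (V_1 - 12)/51000 + (V_1 - V_2)/3 + (V_1 - 0)/62000 = 0
  Node 2: (V_2 - V_1)/3 + (V_2 - 0)/33 = 0
Collecting terms (coefficients in siemens):
  0.3334·V_1 - 0.3333·V_2 = 0.0002353
  0.3636·V_2 - 0.3333·V_1 = 0
Determinant D = (0.3334)(0.3636) - (-0.3333)(-0.3333) = 0.01011
V_1 = [(0.0002353)(0.3636) - (-0.3333)(0)]/D = 0.00846 V
V_2 = [(0.3334)(0) - (0.0002353)(-0.3333)]/D = 0.007755 V
V_th = V_2 - V_3 = 0.007755 - 0 = 0.007755 V
Step 2 — R_th: zero the source — replace V1 by a short circuit (node 3 merges into node 0) — and find the resistance seen between A (node 2) and B (node 0).
Reduce the network between node 2 (A) and node 0 (B) by series/parallel combination:
  Rp1 = R1 ‖ R3 (parallel, both between nodes 0 and 1) = 1/(1/51000 + 1/62000) = 27980 Ω
  Rs1 = R2 + Rp1 (series, joined only at node 1) = 3 + 27980 = 27990 Ω
  Rp2 = R4 ‖ Rs1 (parallel, both between nodes 0 and 2) = 1/(1/33 + 1/27990) = 32.96 Ω
R_th = 32.96 Ω
I_n = V_th/R_th = 0.007755/32.96 = 0.0002353 A, and R_n = R_th = 32.96 Ω

Final answer: I_n = 0.0002353 A, R_n = 32.96 Ω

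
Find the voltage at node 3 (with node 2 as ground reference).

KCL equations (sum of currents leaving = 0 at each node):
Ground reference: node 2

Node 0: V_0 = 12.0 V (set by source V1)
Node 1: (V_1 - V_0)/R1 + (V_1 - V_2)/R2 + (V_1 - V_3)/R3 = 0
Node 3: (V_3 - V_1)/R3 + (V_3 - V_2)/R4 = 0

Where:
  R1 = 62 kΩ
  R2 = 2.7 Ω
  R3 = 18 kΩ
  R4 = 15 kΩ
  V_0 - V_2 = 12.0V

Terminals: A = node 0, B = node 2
Nodal analysis, taking node 2 as the 0 V reference.
Source V1 fixes V_0 = 12 V.
KCL at each unknown node (sum of currents leaving = 0; resistances in Ω):
  Node 1: (V_1 - 12)/62000 + (V_1 - 0)/2.7 + (V_1 - V_3)/18000 = 0
  Node 3: (V_3 - V_1)/18000 + (V_3 - 0)/15000 = 0
Collecting terms (coefficients in siemens):
  0.3704·V_1 - 0.00005556·V_3 = 0.0001935
  0.0001222·V_3 - 0.00005556·V_1 = 0
Determinant D = (0.3704)(0.0001222) - (-0.00005556)(-0.00005556) = 0.00004527
V_1 = [(0.0001935)(0.0001222) - (-0.00005556)(0)]/D = 0.0005225 V
V_3 = [(0.3704)(0) - (0.0001935)(-0.00005556)]/D = 0.0002375 V
The requested potential is V_3 = 0.0002375 V.

Final answer: V_3 = 0.0002375 V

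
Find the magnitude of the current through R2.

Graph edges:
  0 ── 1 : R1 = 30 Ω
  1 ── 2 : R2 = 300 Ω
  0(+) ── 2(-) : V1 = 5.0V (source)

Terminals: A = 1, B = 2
Nodal analysis, taking node 2 as the 0 V reference.
Source V1 fixes V_0 = 5 V.
KCL at each unknown node (sum of currents leaving = 0; resistances in Ω):
  Node 1: (V_1 - 5)/30 + (V_1 - 0)/300 = 0
Collecting terms: 0.03667 × V_1 = 0.1667  =>  V_1 = 4.545 V
I_R2 = (V_1 - V_2)/R2 = (4.545 - 0)/300 = 0.01515 A
|I_R2| = 0.01515 A

Final answer: |I_R2| = 0.01515 A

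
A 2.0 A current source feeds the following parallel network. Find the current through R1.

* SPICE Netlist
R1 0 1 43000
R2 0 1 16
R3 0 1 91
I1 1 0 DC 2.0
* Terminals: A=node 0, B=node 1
All resistors sit directly between nodes 0 and 1, so they are in parallel and share one voltage V; the full source current 2 A splits among them.
1/R_par = 1/43000 + 1/16 + 1/91 = 0.07351 S  =>  R_par = 13.6 Ω
V = I × R_par = 2 × 13.6 = 27.21 V
I_R1 = V/R1 = 27.21/43000 = 0.0006327 A

Final answer: 0.0006327 A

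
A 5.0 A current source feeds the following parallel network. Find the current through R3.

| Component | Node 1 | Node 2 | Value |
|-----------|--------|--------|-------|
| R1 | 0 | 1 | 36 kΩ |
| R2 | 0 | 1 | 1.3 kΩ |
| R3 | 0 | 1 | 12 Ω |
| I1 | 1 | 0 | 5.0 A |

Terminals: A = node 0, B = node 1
All resistors sit directly between nodes 0 and 1, so they are in parallel and share one voltage V; the full source current 5 A splits among them.
1/R_par = 1/36000 + 1/1300 + 1/12 = 0.08413 S  =>  R_par = 11.89 Ω
V = I × R_par = 5 × 11.89 = 59.43 V
I_R3 = V/R3 = 59.43/12 = 4.953 A

Final answer: 4.953 A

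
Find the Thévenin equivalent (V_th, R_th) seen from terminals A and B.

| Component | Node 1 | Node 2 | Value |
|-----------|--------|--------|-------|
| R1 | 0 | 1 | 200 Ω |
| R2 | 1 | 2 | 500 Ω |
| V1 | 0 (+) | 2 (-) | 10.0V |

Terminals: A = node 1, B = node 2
Step 1 — V_th is the open-circuit voltage V_A - V_B (nothing connected across the terminals).
Nodal analysis, taking node 2 as the 0 V reference.
Source V1 fixes V_0 = 10 V.
KCL at each unknown node (sum of currents leaving = 0; resistances in Ω):
  Node 1: (V_1 - 10)/200 + (V_1 - 0)/500 = 0
Collecting terms: 0.007 × V_1 = 0.05  =>  V_1 = 7.143 V
V_th = V_1 - V_2 = 7.143 - 0 = 7.143 V
Step 2 — R_th: zero the source — replace V1 by a short circuit (node 2 merges into node 0) — and find the resistance seen between A (node 1) and B (node 0).
Reduce the network between node 1 (A) and node 0 (B) by series/parallel combination:
  Rp1 = R1 ‖ R2 (parallel, both between nodes 0 and 1) = 1/(1/200 + 1/500) = 142.9 Ω
R_th = 142.9 Ω

Final answer: V_th = 7.143 V, R_th = 142.9 Ω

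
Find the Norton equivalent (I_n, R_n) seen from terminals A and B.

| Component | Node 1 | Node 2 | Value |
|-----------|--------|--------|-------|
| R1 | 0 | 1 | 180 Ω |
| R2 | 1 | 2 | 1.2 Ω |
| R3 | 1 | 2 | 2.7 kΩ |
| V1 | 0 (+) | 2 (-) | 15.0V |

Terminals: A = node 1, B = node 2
Find the Thévenin equivalent first; then I_n = V_th/R_th and R_n = R_th.
Step 1 — V_th is the open-circuit voltage V_A - V_B (nothing connected across the terminals).
Nodal analysis, taking node 2 as the 0 V reference.
Source V1 fixes V_0 = 15 V.
KCL at each unknown node (sum of currents leaving = 0; resistances in Ω):
  Node 1: (V_1 - 15)/180 + (V_1 - 0)/1.2 + (V_1 - 0)/2700 = 0
Collecting terms: 0.8393 × V_1 = 0.08333  =>  V_1 = 0.09929 V
V_th = V_1 - V_2 = 0.09929 - 0 = 0.09929 V
Step 2 — R_th: zero the source — replace V1 by a short circuit (node 2 merges into node 0) — and find the resistance seen between A (node 1) and B (node 0).
Reduce the network between node 1 (A) and node 0 (B) by series/parallel combination:
  Rp1 = R1 ‖ R2 ‖ R3 (parallel, all between nodes 0 and 1) = 1/(1/180 + 1/1.2 + 1/2700) = 1.192 Ω
R_th = 1.192 Ω
I_n = V_th/R_th = 0.09929/1.192 = 0.08333 A, and R_n = R_th = 1.192 Ω

Final answer: I_n = 0.08333 A, R_n = 1.192 Ω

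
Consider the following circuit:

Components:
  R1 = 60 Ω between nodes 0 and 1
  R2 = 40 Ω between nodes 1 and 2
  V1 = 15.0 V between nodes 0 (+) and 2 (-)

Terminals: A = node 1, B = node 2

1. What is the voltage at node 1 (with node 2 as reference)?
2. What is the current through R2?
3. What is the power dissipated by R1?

Nodal analysis, taking node 2 as the 0 V reference.
Source V1 fixes V_0 = 15 V.
KCL at each unknown node (sum of currents leaving = 0; resistances in Ω):
  Node 1: (V_1 - 15)/60 + (V_1 - 0)/40 = 0
Collecting terms: 0.04167 × V_1 = 0.25  =>  V_1 = 6 V
Part 1:
  Read off the nodal solution: V_1 = 6 V
Part 2:
  I_R2 = (V_1 - V_2)/R2 = (6 - 0)/40 = 0.15 A
  Magnitude: I_R2 = 0.15 A
Part 3:
  I_R1 = (V_0 - V_1)/R1 = (15 - 6)/60 = 0.15 A
  P_R1 = I_R1² × R1 = (0.15)² × 60 = 1.35 W

Final answers:
1. V_1 = 6 V
2. I_R2 = 0.15 A
3. P_R1 = 1.35 W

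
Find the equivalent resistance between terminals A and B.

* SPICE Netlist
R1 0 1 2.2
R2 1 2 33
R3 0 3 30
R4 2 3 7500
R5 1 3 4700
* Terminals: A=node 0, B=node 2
The network is not a plain series/parallel combination. Inject a 1 A test current into terminal A (node 0) and return it from terminal B (node 2); then R_eq = V_A / (1 A).
Nodal analysis, taking node 2 as the 0 V reference.
Current source I_test pushes 1 A into node 0 and draws it out of node 2.
KCL at each unknown node (sum of currents leaving = 0; resistances in Ω):
  Node 0: (V_0 - V_1)/2.2 + (V_0 - V_3)/30 - 1 = 0
  Node 1: (V_1 - V_0)/2.2 + (V_1 - 0)/33 + (V_1 - V_3)/4700 = 0
  Node 3: (V_3 - V_0)/30 + (V_3 - V_1)/4700 + (V_3 - 0)/7500 = 0
Collecting terms (coefficients in siemens):
  0.4879·V_0 - 0.4545·V_1 - 0.03333·V_3 = 1
  0.4851·V_1 - 0.4545·V_0 - 0.0002128·V_3 = 0
  0.03368·V_3 - 0.03333·V_0 - 0.0002128·V_1 = 0
Solving these 3 simultaneous equations (Gaussian elimination) gives:
  V_0 = 35.04 V, V_1 = 32.85 V, V_3 = 34.88 V
R_eq = V_0 / 1 A = 35.04 Ω

Final answer: 35.04 Ω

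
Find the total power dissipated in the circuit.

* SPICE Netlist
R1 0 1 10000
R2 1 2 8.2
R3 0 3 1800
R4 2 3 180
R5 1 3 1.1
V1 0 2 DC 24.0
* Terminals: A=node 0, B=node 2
Nodal analysis, taking node 2 as the 0 V reference.
Source V1 fixes V_0 = 24 V.
KCL at each unknown node (sum of currents leaving = 0; resistances in Ω):
  Node 1: (V_1 - 24)/10000 + (V_1 - 0)/8.2 + (V_1 - V_3)/1.1 = 0
  Node 3: (V_3 - 24)/1800 + (V_3 - 0)/180 + (V_3 - V_1)/1.1 = 0
Collecting terms (coefficients in siemens):
  1.031·V_1 - 0.9091·V_3 = 0.0024
  0.9152·V_3 - 0.9091·V_1 = 0.01333
Determinant D = (1.031)(0.9152) - (-0.9091)(-0.9091) = 0.1173
V_1 = [(0.0024)(0.9152) - (-0.9091)(0.01333)]/D = 0.1221 V
V_3 = [(1.031)(0.01333) - (0.0024)(-0.9091)]/D = 0.1359 V
Power in each resistor, P = (ΔV)²/R:
  P_R1 = (24 - 0.1221)²/10000 = 0.05702 W
  P_R2 = (0.1221 - 0)²/8.2 = 0.001818 W
  P_R3 = (24 - 0.1359)²/1800 = 0.3164 W
  P_R4 = (0 - 0.1359)²/180 = 0.0001025 W
  P_R5 = (0.1221 - 0.1359)²/1.1 = 0.000172 W
P_total = P_R1 + P_R2 + P_R3 + P_R4 + P_R5 = 0.3755 W

Final answer: 0.3755 W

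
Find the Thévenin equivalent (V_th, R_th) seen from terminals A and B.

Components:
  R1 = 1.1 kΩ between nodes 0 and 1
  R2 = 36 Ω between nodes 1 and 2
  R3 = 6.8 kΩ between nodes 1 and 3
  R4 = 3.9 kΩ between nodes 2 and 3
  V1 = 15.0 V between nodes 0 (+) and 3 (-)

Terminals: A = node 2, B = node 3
Step 1 — V_th is the open-circuit voltage V_A - V_B (nothing connected across the terminals).
Nodal analysis, taking node 3 as the 0 V reference.
Source V1 fixes V_0 = 15 V.
KCL at each unknown node (sum of currents leaving = 0; resistances in Ω):
  Node 1: (V_1 - 15)/1100 + (V_1 - V_2)/36 + (V_1 - 0)/6800 = 0
  Node 2: (V_2 - V_1)/36 + (V_2 - 0)/3900 = 0
Collecting terms (coefficients in siemens):
  0.02883·V_1 - 0.02778·V_2 = 0.01364
  0.02803·V_2 - 0.02778·V_1 = 0
Determinant D = (0.02883)(0.02803) - (-0.02778)(-0.02778) = 0.00003673
V_1 = [(0.01364)(0.02803) - (-0.02778)(0)]/D = 10.41 V
V_2 = [(0.02883)(0) - (0.01364)(-0.02778)]/D = 10.31 V
V_th = V_2 - V_3 = 10.31 - 0 = 10.31 V
Step 2 — R_th: zero the source — replace V1 by a short circuit (node 3 merges into node 0) — and find the resistance seen between A (node 2) and B (node 0).
Reduce the network between node 2 (A) and node 0 (B) by series/parallel combination:
  Rp1 = R1 ‖ R3 (parallel, both between nodes 0 and 1) = 1/(1/1100 + 1/6800) = 946.8 Ω
  Rs1 = R2 + Rp1 (series, joined only at node 1) = 36 + 946.8 = 982.8 Ω
  Rp2 = R4 ‖ Rs1 (parallel, both between nodes 0 and 2) = 1/(1/3900 + 1/982.8) = 785 Ω
R_th = 785 Ω

Final answer: V_th = 10.31 V, R_th = 785 Ω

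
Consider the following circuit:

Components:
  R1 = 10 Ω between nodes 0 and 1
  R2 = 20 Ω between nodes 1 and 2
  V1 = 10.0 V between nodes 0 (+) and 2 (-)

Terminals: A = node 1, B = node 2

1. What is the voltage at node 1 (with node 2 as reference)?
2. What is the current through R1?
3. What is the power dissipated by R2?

Nodal analysis, taking node 2 as the 0 V reference.
Source V1 fixes V_0 = 10 V.
KCL at each unknown node (sum of currents leaving = 0; resistances in Ω):
  Node 1: (V_1 - 10)/10 + (V_1 - 0)/20 = 0
Collecting terms: 0.15 × V_1 = 1  =>  V_1 = 6.667 V
Part 1:
  Read off the nodal solution: V_1 = 6.667 V
Part 2:
  I_R1 = (V_0 - V_1)/R1 = (10 - 6.667)/10 = 0.3333 A
  Magnitude: I_R1 = 0.3333 A
Part 3:
  I_R2 = (V_1 - V_2)/R2 = (6.667 - 0)/20 = 0.3333 A
  P_R2 = I_R2² × R2 = (0.3333)² × 20 = 2.222 W

Final answers:
1. V_1 = 6.667 V
2. I_R1 = 0.3333 A
3. P_R2 = 2.222 W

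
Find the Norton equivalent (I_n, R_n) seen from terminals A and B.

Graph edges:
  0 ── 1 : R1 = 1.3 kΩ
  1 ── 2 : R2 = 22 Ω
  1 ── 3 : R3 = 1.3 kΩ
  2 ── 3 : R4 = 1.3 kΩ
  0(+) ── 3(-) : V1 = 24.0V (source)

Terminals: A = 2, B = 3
Find the Thévenin equivalent first; then I_n = V_th/R_th and R_n = R_th.
Step 1 — V_th is the open-circuit voltage V_A - V_B (nothing connected across the terminals).
Nodal analysis, taking node 3 as the 0 V reference.
Source V1 fixes V_0 = 24 V.
KCL at each unknown node (sum of currents leaving = 0; resistances in Ω):
  Node 1: (V_1 - 24)/1300 + (V_1 - V_2)/22 + (V_1 - 0)/1300 = 0
  Node 2: (V_2 - V_1)/22 + (V_2 - 0)/1300 = 0
Collecting terms (coefficients in siemens):
  0.04699·V_1 - 0.04545·V_2 = 0.01846
  0.04622·V_2 - 0.04545·V_1 = 0
Determinant D = (0.04699)(0.04622) - (-0.04545)(-0.04545) = 0.0001061
V_1 = [(0.01846)(0.04622) - (-0.04545)(0)]/D = 8.045 V
V_2 = [(0.04699)(0) - (0.01846)(-0.04545)]/D = 7.911 V
V_th = V_2 - V_3 = 7.911 - 0 = 7.911 V
Step 2 — R_th: zero the source — replace V1 by a short circuit (node 3 merges into node 0) — and find the resistance seen between A (node 2) and B (node 0).
Reduce the network between node 2 (A) and node 0 (B) by series/parallel combination:
  Rp1 = R1 ‖ R3 (parallel, both between nodes 0 and 1) = 1/(1/1300 + 1/1300) = 650 Ω
  Rs1 = R2 + Rp1 (series, joined only at node 1) = 22 + 650 = 672 Ω
  Rp2 = R4 ‖ Rs1 (parallel, both between nodes 0 and 2) = 1/(1/1300 + 1/672) = 443 Ω
R_th = 443 Ω
I_n = V_th/R_th = 7.911/443 = 0.01786 A, and R_n = R_th = 443 Ω

Final answer: I_n = 0.01786 A, R_n = 443 Ω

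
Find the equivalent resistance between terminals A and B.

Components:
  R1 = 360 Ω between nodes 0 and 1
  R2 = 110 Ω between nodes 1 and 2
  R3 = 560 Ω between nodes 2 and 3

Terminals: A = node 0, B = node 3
Reduce the network between node 0 (A) and node 3 (B) by series/parallel combination:
  Rs1 = R1 + R2 (series, joined only at node 1) = 360 + 110 = 470 Ω
  Rs2 = R3 + Rs1 (series, joined only at node 2) = 560 + 470 = 1030 Ω
R_eq = 1.03 kΩ

Final answer: 1.03 kΩ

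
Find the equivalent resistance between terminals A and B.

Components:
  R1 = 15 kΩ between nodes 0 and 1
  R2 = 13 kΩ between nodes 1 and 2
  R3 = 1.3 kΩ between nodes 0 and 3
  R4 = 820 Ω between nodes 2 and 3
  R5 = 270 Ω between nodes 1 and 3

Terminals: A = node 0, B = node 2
The network is not a plain series/parallel combination. Inject a 1 A test current into terminal A (node 0) and return it from terminal B (node 2); then R_eq = V_A / (1 A).
Nodal analysis, taking node 2 as the 0 V reference.
Current source I_test pushes 1 A into node 0 and draws it out of node 2.
KCL at each unknown node (sum of currents leaving = 0; resistances in Ω):
  Node 0: (V_0 - V_1)/15000 + (V_0 - V_3)/1300 - 1 = 0
  Node 1: (V_1 - V_0)/15000 + (V_1 - 0)/13000 + (V_1 - V_3)/270 = 0
  Node 3: (V_3 - V_0)/1300 + (V_3 - V_1)/270 + (V_3 - 0)/820 = 0
Collecting terms (coefficients in siemens):
  0.0008359·V_0 - 0.00006667·V_1 - 0.0007692·V_3 = 1
  0.003847·V_1 - 0.00006667·V_0 - 0.003704·V_3 = 0
  0.005692·V_3 - 0.0007692·V_0 - 0.003704·V_1 = 0
Solving these 3 simultaneous equations (Gaussian elimination) gives:
  V_0 = 1968 V, V_1 = 776.4 V, V_3 = 771 V
R_eq = V_0 / 1 A = 1968 Ω = 1.968 kΩ

Final answer: 1.968 kΩ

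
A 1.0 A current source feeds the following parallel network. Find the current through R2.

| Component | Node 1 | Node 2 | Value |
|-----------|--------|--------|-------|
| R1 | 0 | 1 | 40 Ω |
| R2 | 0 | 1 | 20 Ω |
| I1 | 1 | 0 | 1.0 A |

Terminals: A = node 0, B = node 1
All resistors sit directly between nodes 0 and 1, so they are in parallel and share one voltage V; the full source current 1 A splits among them.
1/R_par = 1/40 + 1/20 = 0.075 S  =>  R_par = 13.33 Ω
V = I × R_par = 1 × 13.33 = 13.33 V
I_R2 = V/R2 = 13.33/20 = 0.6667 A

Final answer: 0.6667 A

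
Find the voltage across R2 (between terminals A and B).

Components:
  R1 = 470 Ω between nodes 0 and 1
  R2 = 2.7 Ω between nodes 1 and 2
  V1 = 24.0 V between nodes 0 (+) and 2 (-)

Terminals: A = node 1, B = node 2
R1 and R2 are in series across V1 (node 0 → node 1 → node 2), and the output A–B is taken across R2, so this is a voltage divider.
Series current: I = V1/(R1 + R2) = 24/(470 + 2.7) = 24/472.7 = 0.05077 A
V_R2 = I × R2 = V1 × R2/(R1 + R2) = 24 × 2.7/472.7 = 0.1371 V

Final answer: 0.1371 V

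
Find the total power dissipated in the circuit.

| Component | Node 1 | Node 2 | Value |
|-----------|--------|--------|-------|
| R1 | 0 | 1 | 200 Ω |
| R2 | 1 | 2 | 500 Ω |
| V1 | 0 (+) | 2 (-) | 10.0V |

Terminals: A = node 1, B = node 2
Nodal analysis, taking node 2 as the 0 V reference.
Source V1 fixes V_0 = 10 V.
KCL at each unknown node (sum of currents leaving = 0; resistances in Ω):
  Node 1: (V_1 - 10)/200 + (V_1 - 0)/500 = 0
Collecting terms: 0.007 × V_1 = 0.05  =>  V_1 = 7.143 V
Power in each resistor, P = (ΔV)²/R:
  P_R1 = (10 - 7.143)²/200 = 0.04082 W
  P_R2 = (7.143 - 0)²/500 = 0.102 W
P_total = P_R1 + P_R2 = 0.1429 W

Final answer: 0.1429 W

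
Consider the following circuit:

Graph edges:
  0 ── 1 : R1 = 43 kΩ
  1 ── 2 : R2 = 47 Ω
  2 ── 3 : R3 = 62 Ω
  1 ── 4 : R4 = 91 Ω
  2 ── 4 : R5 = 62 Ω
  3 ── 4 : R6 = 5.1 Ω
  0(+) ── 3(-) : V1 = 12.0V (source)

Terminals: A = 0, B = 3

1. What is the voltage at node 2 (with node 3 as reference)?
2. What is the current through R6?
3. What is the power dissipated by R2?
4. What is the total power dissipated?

Nodal analysis, taking node 3 as the 0 V reference.
Source V1 fixes V_0 = 12 V.
KCL at each unknown node (sum of currents leaving = 0; resistances in Ω):
  Node 1: (V_1 - 12)/43000 + (V_1 - V_2)/47 + (V_1 - V_4)/91 = 0
  Node 2: (V_2 - V_1)/47 + (V_2 - 0)/62 + (V_2 - V_4)/62 = 0
  Node 4: (V_4 - V_1)/91 + (V_4 - V_2)/62 + (V_4 - 0)/5.1 = 0
Collecting terms (coefficients in siemens):
  0.03229·V_1 - 0.02128·V_2 - 0.01099·V_4 = 0.0002791
  0.05353·V_2 - 0.02128·V_1 - 0.01613·V_4 = 0
  0.2232·V_4 - 0.01099·V_1 - 0.01613·V_2 = 0
Solving these 3 simultaneous equations (Gaussian elimination) gives:
  V_1 = 0.01243 V, V_2 = 0.00524 V, V_4 = 0.0009908 V
Part 1:
  Read off the nodal solution: V_2 = 0.00524 V
Part 2:
  I_R6 = (V_3 - V_4)/R6 = (0 - 0.0009908)/5.1 = -0.0001943 A
  Magnitude: I_R6 = 0.0001943 A
Part 3:
  I_R2 = (V_1 - V_2)/R2 = (0.01243 - 0.00524)/47 = 0.000153 A
  P_R2 = I_R2² × R2 = (0.000153)² × 47 = 0.000001101 W
Part 4:
  Power in each resistor, P = (ΔV)²/R:
    P_R1 = (12 - 0.01243)²/43000 = 0.003342 W
    P_R2 = (0.01243 - 0.00524)²/47 = 0.000001101 W
    P_R3 = (0.00524 - 0)²/62 = 0.0000004428 W
    P_R4 = (0.01243 - 0.0009908)²/91 = 0.000001439 W
    P_R5 = (0.00524 - 0.0009908)²/62 = 0.0000002912 W
    P_R6 = (0 - 0.0009908)²/5.1 = 0.0000001925 W
  P_total = P_R1 + P_R2 + P_R3 + P_R4 + P_R5 + P_R6 = 0.003345 W

Final answers:
1. V_2 = 0.00524 V
2. I_R6 = 0.0001943 A
3. P_R2 = 1.101e-06 W
4. P_total = 0.003345 W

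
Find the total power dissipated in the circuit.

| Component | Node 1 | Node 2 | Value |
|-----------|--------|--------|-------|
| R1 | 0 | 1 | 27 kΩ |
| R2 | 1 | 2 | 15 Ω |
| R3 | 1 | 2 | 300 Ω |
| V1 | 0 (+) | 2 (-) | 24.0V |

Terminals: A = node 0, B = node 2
Nodal analysis, taking node 2 as the 0 V reference.
Source V1 fixes V_0 = 24 V.
KCL at each unknown node (sum of currents leaving = 0; resistances in Ω):
  Node 1: (V_1 - 24)/27000 + (V_1 - 0)/15 + (V_1 - 0)/300 = 0
Collecting terms: 0.07004 × V_1 = 0.0008889  =>  V_1 = 0.01269 V
Power in each resistor, P = (ΔV)²/R:
  P_R1 = (24 - 0.01269)²/27000 = 0.02131 W
  P_R2 = (0.01269 - 0)²/15 = 0.00001074 W
  P_R3 = (0.01269 - 0)²/300 = 0.0000005369 W
P_total = P_R1 + P_R2 + P_R3 = 0.02132 W

Final answer: 0.02132 W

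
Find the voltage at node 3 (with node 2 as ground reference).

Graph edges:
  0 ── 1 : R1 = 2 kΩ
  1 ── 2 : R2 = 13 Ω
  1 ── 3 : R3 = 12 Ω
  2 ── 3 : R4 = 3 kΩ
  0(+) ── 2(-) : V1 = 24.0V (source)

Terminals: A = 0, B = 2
Nodal analysis, taking node 2 as the 0 V reference.
Source V1 fixes V_0 = 24 V.
KCL at each unknown node (sum of currents leaving = 0; resistances in Ω):
  Node 1: (V_1 - 24)/2000 + (V_1 - 0)/13 + (V_1 - V_3)/12 = 0
  Node 3: (V_3 - V_1)/12 + (V_3 - 0)/3000 = 0
Collecting terms (coefficients in siemens):
  0.1608·V_1 - 0.08333·V_3 = 0.012
  0.08367·V_3 - 0.08333·V_1 = 0
Determinant D = (0.1608)(0.08367) - (-0.08333)(-0.08333) = 0.006506
V_1 = [(0.012)(0.08367) - (-0.08333)(0)]/D = 0.1543 V
V_3 = [(0.1608)(0) - (0.012)(-0.08333)]/D = 0.1537 V
The requested potential is V_3 = 0.1537 V.

Final answer: V_3 = 0.1537 V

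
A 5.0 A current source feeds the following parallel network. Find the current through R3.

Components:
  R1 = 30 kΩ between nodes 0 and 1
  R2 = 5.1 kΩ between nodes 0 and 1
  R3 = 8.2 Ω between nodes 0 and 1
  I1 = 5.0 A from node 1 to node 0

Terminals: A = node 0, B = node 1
All resistors sit directly between nodes 0 and 1, so they are in parallel and share one voltage V; the full source current 5 A splits among them.
1/R_par = 1/30000 + 1/5100 + 1/8.2 = 0.1222 S  =>  R_par = 8.185 Ω
V = I × R_par = 5 × 8.185 = 40.92 V
I_R3 = V/R3 = 40.92/8.2 = 4.991 A

Final answer: 4.991 A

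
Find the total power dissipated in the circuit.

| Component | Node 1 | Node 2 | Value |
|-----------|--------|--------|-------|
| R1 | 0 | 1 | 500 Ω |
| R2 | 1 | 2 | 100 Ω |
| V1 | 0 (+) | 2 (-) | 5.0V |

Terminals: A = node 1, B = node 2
Nodal analysis, taking node 2 as the 0 V reference.
Source V1 fixes V_0 = 5 V.
KCL at each unknown node (sum of currents leaving = 0; resistances in Ω):
  Node 1: (V_1 - 5)/500 + (V_1 - 0)/100 = 0
Collecting terms: 0.012 × V_1 = 0.01  =>  V_1 = 0.8333 V
Power in each resistor, P = (ΔV)²/R:
  P_R1 = (5 - 0.8333)²/500 = 0.03472 W
  P_R2 = (0.8333 - 0)²/100 = 0.006944 W
P_total = P_R1 + P_R2 = 0.04167 W

Final answer: 0.04167 W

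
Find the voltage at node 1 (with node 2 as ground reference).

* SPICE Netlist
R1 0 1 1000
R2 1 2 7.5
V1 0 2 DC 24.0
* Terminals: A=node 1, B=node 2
Nodal analysis, taking node 2 as the 0 V reference.
Source V1 fixes V_0 = 24 V.
KCL at each unknown node (sum of currents leaving = 0; resistances in Ω):
  Node 1: (V_1 - 24)/1000 + (V_1 - 0)/7.5 = 0
Collecting terms: 0.1343 × V_1 = 0.024  =>  V_1 = 0.1787 V
The requested potential is V_1 = 0.1787 V.

Final answer: V_1 = 0.1787 V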